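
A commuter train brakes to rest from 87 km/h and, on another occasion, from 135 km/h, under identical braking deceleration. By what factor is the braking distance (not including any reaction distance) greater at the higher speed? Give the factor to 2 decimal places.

Factor ≈ 2.41

Braking distance d = v²/(2a), so with a fixed, d ∝ v².
Factor = (135/87)² = 1.5517² = 2.4078.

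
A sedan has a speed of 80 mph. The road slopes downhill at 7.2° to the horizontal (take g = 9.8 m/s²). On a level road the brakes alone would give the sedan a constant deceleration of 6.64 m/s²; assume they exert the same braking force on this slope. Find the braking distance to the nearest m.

80 mph × 0.44704 = 35.7632 m/s.
Gravity along the downhill slope reduces the braking deceleration: a_eff = 6.640 − 9.8·sin 7.2° = 6.640 − 1.228 = 5.412 m/s².
Braking distance = v²/(2a) = 35.7632² / (2 × 5.412) = 1279.006 / 10.824 = 118.164 m.

Braking distance ≈ 118 m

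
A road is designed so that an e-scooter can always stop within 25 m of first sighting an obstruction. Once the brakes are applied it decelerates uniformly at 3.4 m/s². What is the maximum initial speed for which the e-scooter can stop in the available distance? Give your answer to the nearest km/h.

Maximum speed ≈ 47 km/h

v²/(2a) = d ⇒ v = √(2 × 3.400 × 25) = √170.00 = 13.0384 m/s.
13.0384 m/s × 3.6 = 46.938 km/h.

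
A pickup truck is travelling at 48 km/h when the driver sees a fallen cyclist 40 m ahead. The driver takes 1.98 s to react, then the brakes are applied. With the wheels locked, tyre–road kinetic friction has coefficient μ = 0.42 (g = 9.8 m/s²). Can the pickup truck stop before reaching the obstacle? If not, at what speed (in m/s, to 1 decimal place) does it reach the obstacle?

No — it strikes the obstacle at 8.1 m/s

48 km/h ÷ 3.6 = 13.3333 m/s.
a = μg = 0.42 × 9.8 = 4.116 m/s².
Reaction distance = 13.3333 × 1.98 = 26.400 m.
Braking distance needed to stop: v²/(2a) = 177.777 / 8.232 = 21.596 m, so total needed = 26.400 + 21.596 = 47.996 m > 40 m — it cannot stop.
Distance remaining when braking begins: 40 − 26.400 = 13.600 m.
v² = v₀² − 2a·d = 177.777 − 2 × 4.116 × 13.600 = 65.822 m²/s².
v = √65.822 = 8.113 m/s.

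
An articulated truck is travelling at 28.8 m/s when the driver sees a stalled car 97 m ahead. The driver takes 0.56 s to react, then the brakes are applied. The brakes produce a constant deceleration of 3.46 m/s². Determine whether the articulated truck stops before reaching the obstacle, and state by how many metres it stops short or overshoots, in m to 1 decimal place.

No — it overshoots by 39.0 m

Reaction distance = 28.8000 × 0.56 = 16.128 m.
Braking distance = v²/(2a) = 829.440 / 6.920 = 119.861 m.
Total stopping distance = 16.128 + 119.861 = 135.989 m, vs 97 m available — it cannot stop in time and overshoots by 135.989 − 97 = 38.989 m.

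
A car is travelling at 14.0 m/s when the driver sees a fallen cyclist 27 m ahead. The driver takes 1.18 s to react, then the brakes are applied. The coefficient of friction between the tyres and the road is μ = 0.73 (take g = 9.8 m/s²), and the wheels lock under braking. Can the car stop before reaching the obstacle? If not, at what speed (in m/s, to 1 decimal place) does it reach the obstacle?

No — it strikes the obstacle at 6.8 m/s

a = μg = 0.73 × 9.8 = 7.154 m/s².
Reaction distance = 14.0000 × 1.18 = 16.520 m.
Braking distance needed to stop: v²/(2a) = 196.000 / 14.308 = 13.699 m, so total needed = 16.520 + 13.699 = 30.219 m > 27 m — it cannot stop.
Distance remaining when braking begins: 27 − 16.520 = 10.480 m.
v² = v₀² − 2a·d = 196.000 − 2 × 7.154 × 10.480 = 46.052 m²/s².
v = √46.052 = 6.786 m/s.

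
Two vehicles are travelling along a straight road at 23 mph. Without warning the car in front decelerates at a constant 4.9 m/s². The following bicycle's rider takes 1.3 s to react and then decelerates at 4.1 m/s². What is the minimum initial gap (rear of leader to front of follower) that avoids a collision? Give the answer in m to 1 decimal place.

23 mph × 0.44704 = 10.2819 m/s.
Leader travels v²/(2a_L) = 105.717 / 9.800 = 10.787 m before stopping.
Follower covers v·t_r = 10.2819 × 1.3 = 13.366 m while reacting, then v²/(2a_F) = 105.717 / 8.200 = 12.892 m while braking, for a total of 13.366 + 12.892 = 26.258 m.
Since a_F ≤ a_L and the follower starts braking later, the follower is never slower than the leader, so the closest approach is when both have stopped.
Minimum gap = 26.258 − 10.787 = 15.471 m.

Minimum gap ≈ 15.5 m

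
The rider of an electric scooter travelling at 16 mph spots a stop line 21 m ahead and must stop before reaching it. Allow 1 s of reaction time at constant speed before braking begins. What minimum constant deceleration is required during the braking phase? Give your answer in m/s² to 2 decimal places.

16 mph × 0.44704 = 7.1526 m/s.
Distance covered during reaction = 7.1526 × 1 = 7.153 m.
Distance available for braking: 21 − 7.153 = 13.847 m.
v² = 2a·d ⇒ a = v²/(2d) = 7.1526² / (2 × 13.847) = 51.160 / 27.694 = 1.8473 m/s².

Required deceleration ≈ 1.85 m/s²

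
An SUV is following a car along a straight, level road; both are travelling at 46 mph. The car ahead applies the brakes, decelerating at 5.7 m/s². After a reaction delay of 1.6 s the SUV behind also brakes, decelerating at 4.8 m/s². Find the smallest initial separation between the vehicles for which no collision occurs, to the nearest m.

46 mph × 0.44704 = 20.5638 m/s.
Leader travels v²/(2a_L) = 422.870 / 11.400 = 37.094 m before stopping.
Follower covers v·t_r = 20.5638 × 1.6 = 32.902 m while reacting, then v²/(2a_F) = 422.870 / 9.600 = 44.049 m while braking, for a total of 32.902 + 44.049 = 76.951 m.
Since a_F ≤ a_L and the follower starts braking later, the follower is never slower than the leader, so the closest approach is when both have stopped.
Minimum gap = 76.951 − 37.094 = 39.857 m.

Minimum gap ≈ 40 m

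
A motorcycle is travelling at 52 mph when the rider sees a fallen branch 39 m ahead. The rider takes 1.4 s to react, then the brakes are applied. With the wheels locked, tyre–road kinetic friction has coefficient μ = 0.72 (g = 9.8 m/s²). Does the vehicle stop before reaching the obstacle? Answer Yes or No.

52 mph × 0.44704 = 23.2461 m/s.
a = μg = 0.72 × 9.8 = 7.056 m/s².
Reaction distance = 23.2461 × 1.4 = 32.545 m.
Braking distance = v²/(2a) = 540.381 / 14.112 = 38.292 m.
Total stopping distance = 32.545 + 38.292 = 70.837 m, vs 39 m available — it cannot stop in time and overshoots by 70.837 − 39 = 31.837 m.

No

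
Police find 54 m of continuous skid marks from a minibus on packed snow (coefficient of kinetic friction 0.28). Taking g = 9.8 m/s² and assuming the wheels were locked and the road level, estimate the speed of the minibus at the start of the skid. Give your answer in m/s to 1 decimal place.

Initial speed ≈ 17.2 m/s

Deceleration a = μg = 0.28 × 9.8 = 2.744 m/s².
v = √(2a·d) = √(2 × 2.744 × 54) = √296.352 = 17.2149 m/s.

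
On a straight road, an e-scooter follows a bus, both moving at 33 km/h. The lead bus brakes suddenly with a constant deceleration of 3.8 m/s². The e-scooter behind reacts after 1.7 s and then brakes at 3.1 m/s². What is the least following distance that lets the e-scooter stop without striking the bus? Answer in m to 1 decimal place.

Minimum gap ≈ 18.1 m

33 km/h ÷ 3.6 = 9.1667 m/s.
Leader travels v²/(2a_L) = 84.028 / 7.600 = 11.056 m before stopping.
Follower covers v·t_r = 9.1667 × 1.7 = 15.583 m while reacting, then v²/(2a_F) = 84.028 / 6.200 = 13.553 m while braking, for a total of 15.583 + 13.553 = 29.136 m.
Since a_F ≤ a_L and the follower starts braking later, the follower is never slower than the leader, so the closest approach is when both have stopped.
Minimum gap = 29.136 − 11.056 = 18.080 m.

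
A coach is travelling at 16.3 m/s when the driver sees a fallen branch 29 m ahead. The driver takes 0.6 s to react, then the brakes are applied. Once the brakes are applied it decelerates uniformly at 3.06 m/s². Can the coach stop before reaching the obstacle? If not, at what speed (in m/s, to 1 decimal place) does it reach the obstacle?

No — it strikes the obstacle at 12.2 m/s

Reaction distance = 16.3000 × 0.6 = 9.780 m.
Braking distance needed to stop: v²/(2a) = 265.690 / 6.120 = 43.413 m, so total needed = 9.780 + 43.413 = 53.193 m > 29 m — it cannot stop.
Distance remaining when braking begins: 29 − 9.780 = 19.220 m.
v² = v₀² − 2a·d = 265.690 − 2 × 3.060 × 19.220 = 148.064 m²/s².
v = √148.064 = 12.168 m/s.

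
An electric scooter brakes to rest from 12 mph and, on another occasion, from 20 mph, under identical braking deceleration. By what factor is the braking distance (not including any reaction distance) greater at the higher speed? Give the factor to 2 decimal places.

Braking distance d = v²/(2a), so with a fixed, d ∝ v².
Factor = (20/12)² = 1.6667² = 2.7779.

Factor ≈ 2.78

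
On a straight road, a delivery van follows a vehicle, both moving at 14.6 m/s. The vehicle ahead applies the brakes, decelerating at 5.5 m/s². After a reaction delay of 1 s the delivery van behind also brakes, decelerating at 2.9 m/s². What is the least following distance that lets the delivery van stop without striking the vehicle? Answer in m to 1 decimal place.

Minimum gap ≈ 32.0 m

Leader travels v²/(2a_L) = 213.160 / 11.000 = 19.378 m before stopping.
Follower covers v·t_r = 14.6000 × 1 = 14.600 m while reacting, then v²/(2a_F) = 213.160 / 5.800 = 36.752 m while braking, for a total of 14.600 + 36.752 = 51.352 m.
Since a_F ≤ a_L and the follower starts braking later, the follower is never slower than the leader, so the closest approach is when both have stopped.
Minimum gap = 51.352 − 19.378 = 31.974 m.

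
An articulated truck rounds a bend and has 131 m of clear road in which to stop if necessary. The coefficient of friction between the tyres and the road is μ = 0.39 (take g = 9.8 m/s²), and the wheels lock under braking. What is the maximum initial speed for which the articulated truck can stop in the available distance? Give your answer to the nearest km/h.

Maximum speed ≈ 114 km/h

a = μg = 0.39 × 9.8 = 3.822 m/s².
v²/(2a) = d ⇒ v = √(2 × 3.822 × 131) = √1001.36 = 31.6443 m/s.
31.6443 m/s × 3.6 = 113.919 km/h.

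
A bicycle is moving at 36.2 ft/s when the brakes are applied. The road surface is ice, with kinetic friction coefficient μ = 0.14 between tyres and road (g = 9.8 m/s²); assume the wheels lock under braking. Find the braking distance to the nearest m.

Braking distance ≈ 44 m

36.2 ft/s × 0.3048 = 11.0338 m/s.
a = μg = 0.14 × 9.8 = 1.372 m/s².
Braking distance = v²/(2a) = 11.0338² / (2 × 1.372) = 121.745 / 2.744 = 44.368 m.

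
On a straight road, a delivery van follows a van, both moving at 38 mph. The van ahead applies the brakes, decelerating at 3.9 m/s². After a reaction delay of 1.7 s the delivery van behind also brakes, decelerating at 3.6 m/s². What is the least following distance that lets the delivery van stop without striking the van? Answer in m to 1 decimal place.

Minimum gap ≈ 32.0 m

38 mph × 0.44704 = 16.9875 m/s.
Leader travels v²/(2a_L) = 288.575 / 7.800 = 36.997 m before stopping.
Follower covers v·t_r = 16.9875 × 1.7 = 28.879 m while reacting, then v²/(2a_F) = 288.575 / 7.200 = 40.080 m while braking, for a total of 28.879 + 40.080 = 68.959 m.
Since a_F ≤ a_L and the follower starts braking later, the follower is never slower than the leader, so the closest approach is when both have stopped.
Minimum gap = 68.959 − 36.997 = 31.962 m.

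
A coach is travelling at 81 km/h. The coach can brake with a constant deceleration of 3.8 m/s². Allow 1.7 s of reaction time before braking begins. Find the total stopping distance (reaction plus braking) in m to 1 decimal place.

Total stopping distance ≈ 104.9 m

81 km/h ÷ 3.6 = 22.5000 m/s.
Reaction distance = v·t_r = 22.5000 × 1.7 = 38.250 m.
Braking distance = v²/(2a) = 22.5000² / (2 × 3.800) = 506.250 / 7.600 = 66.612 m.
Total = 38.250 + 66.612 = 104.862 m.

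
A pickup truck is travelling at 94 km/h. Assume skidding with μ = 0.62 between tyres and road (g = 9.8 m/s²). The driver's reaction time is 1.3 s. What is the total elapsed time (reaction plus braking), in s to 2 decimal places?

94 km/h ÷ 3.6 = 26.1111 m/s.
a = μg = 0.62 × 9.8 = 6.076 m/s².
Braking time = v/a = 26.1111 / 6.076 = 4.297 s.
Total = 1.3 + 4.297 = 5.597 s.

Total time ≈ 5.60 s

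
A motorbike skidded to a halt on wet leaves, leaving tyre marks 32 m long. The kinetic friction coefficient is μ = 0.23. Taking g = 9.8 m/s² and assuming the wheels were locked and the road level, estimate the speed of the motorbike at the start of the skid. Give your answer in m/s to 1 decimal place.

Deceleration a = μg = 0.23 × 9.8 = 2.254 m/s².
v = √(2a·d) = √(2 × 2.254 × 32) = √144.256 = 12.0107 m/s.

Initial speed ≈ 12.0 m/s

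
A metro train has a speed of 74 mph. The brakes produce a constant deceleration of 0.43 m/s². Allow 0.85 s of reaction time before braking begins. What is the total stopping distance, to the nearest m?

74 mph × 0.44704 = 33.0810 m/s.
Reaction distance = v·t_r = 33.0810 × 0.85 = 28.119 m.
Braking distance = v²/(2a) = 33.0810² / (2 × 0.430) = 1094.353 / 0.860 = 1272.503 m.
Total = 28.119 + 1272.503 = 1300.622 m.

Total stopping distance ≈ 1301 m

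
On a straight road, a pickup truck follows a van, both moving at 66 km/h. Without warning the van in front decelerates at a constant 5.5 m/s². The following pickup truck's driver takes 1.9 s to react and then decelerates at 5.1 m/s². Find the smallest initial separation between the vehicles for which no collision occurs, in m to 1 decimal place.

66 km/h ÷ 3.6 = 18.3333 m/s.
Leader travels v²/(2a_L) = 336.110 / 11.000 = 30.555 m before stopping.
Follower covers v·t_r = 18.3333 × 1.9 = 34.833 m while reacting, then v²/(2a_F) = 336.110 / 10.200 = 32.952 m while braking, for a total of 34.833 + 32.952 = 67.785 m.
Since a_F ≤ a_L and the follower starts braking later, the follower is never slower than the leader, so the closest approach is when both have stopped.
Minimum gap = 67.785 − 30.555 = 37.230 m.

Minimum gap ≈ 37.2 m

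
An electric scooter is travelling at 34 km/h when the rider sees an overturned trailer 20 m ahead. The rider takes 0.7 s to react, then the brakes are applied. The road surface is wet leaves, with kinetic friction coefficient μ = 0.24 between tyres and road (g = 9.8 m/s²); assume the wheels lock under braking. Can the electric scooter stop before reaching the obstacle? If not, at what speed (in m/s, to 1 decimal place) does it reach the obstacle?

No — it strikes the obstacle at 5.1 m/s

34 km/h ÷ 3.6 = 9.4444 m/s.
a = μg = 0.24 × 9.8 = 2.352 m/s².
Reaction distance = 9.4444 × 0.7 = 6.611 m.
Braking distance needed to stop: v²/(2a) = 89.197 / 4.704 = 18.962 m, so total needed = 6.611 + 18.962 = 25.573 m > 20 m — it cannot stop.
Distance remaining when braking begins: 20 − 6.611 = 13.389 m.
v² = v₀² − 2a·d = 89.197 − 2 × 2.352 × 13.389 = 26.215 m²/s².
v = √26.215 = 5.120 m/s.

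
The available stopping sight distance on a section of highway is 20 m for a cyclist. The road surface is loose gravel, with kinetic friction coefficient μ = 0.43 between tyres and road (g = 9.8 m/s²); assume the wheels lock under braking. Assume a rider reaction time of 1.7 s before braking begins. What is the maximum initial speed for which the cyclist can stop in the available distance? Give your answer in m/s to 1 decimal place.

Maximum speed ≈ 7.7 m/s

a = μg = 0.43 × 9.8 = 4.214 m/s².
Stopping distance: v·t_r + v²/(2a) = 20 with t_r = 1.7 s and a = 4.214 m/s².
So v² + 14.328 v − 168.56 = 0.
Positive root: v = −a·t_r + √((a·t_r)² + 2a·d) = −7.164 + √(51.323 + 168.56) = 7.6645 m/s.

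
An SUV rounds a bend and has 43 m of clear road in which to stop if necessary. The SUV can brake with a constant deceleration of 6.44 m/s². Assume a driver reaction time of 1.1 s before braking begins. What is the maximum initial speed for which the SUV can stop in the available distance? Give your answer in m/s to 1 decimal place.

Stopping distance: v·t_r + v²/(2a) = 43 with t_r = 1.1 s and a = 6.440 m/s².
So v² + 14.168 v − 553.84 = 0.
Positive root: v = −a·t_r + √((a·t_r)² + 2a·d) = −7.084 + √(50.183 + 553.84) = 17.4929 m/s.

Maximum speed ≈ 17.5 m/s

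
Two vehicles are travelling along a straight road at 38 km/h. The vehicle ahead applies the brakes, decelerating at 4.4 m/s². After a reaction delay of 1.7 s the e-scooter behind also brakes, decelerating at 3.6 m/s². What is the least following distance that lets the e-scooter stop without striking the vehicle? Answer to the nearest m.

Minimum gap ≈ 21 m

38 km/h ÷ 3.6 = 10.5556 m/s.
Leader travels v²/(2a_L) = 111.421 / 8.800 = 12.661 m before stopping.
Follower covers v·t_r = 10.5556 × 1.7 = 17.945 m while reacting, then v²/(2a_F) = 111.421 / 7.200 = 15.475 m while braking, for a total of 17.945 + 15.475 = 33.420 m.
Since a_F ≤ a_L and the follower starts braking later, the follower is never slower than the leader, so the closest approach is when both have stopped.
Minimum gap = 33.420 − 12.661 = 20.759 m.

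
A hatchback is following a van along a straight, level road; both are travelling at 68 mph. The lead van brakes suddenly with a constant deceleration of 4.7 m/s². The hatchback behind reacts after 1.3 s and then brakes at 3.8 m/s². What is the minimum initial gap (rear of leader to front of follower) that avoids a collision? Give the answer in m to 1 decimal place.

68 mph × 0.44704 = 30.3987 m/s.
Leader travels v²/(2a_L) = 924.081 / 9.400 = 98.306 m before stopping.
Follower covers v·t_r = 30.3987 × 1.3 = 39.518 m while reacting, then v²/(2a_F) = 924.081 / 7.600 = 121.590 m while braking, for a total of 39.518 + 121.590 = 161.108 m.
Since a_F ≤ a_L and the follower starts braking later, the follower is never slower than the leader, so the closest approach is when both have stopped.
Minimum gap = 161.108 − 98.306 = 62.802 m.

Minimum gap ≈ 62.8 m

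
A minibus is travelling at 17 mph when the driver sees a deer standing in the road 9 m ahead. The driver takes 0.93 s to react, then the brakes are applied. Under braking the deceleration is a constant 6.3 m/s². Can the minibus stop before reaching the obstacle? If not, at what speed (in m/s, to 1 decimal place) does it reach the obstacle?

No — it strikes the obstacle at 5.8 m/s

17 mph × 0.44704 = 7.5997 m/s.
Reaction distance = 7.5997 × 0.93 = 7.068 m.
Braking distance needed to stop: v²/(2a) = 57.755 / 12.600 = 4.584 m, so total needed = 7.068 + 4.584 = 11.652 m > 9 m — it cannot stop.
Distance remaining when braking begins: 9 − 7.068 = 1.932 m.
v² = v₀² − 2a·d = 57.755 − 2 × 6.300 × 1.932 = 33.412 m²/s².
v = √33.412 = 5.780 m/s.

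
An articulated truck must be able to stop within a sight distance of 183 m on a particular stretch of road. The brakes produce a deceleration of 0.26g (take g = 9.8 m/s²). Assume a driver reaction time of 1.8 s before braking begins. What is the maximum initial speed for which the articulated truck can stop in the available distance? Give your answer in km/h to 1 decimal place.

a = 0.26 × 9.8 = 2.548 m/s².
Stopping distance: v·t_r + v²/(2a) = 183 with t_r = 1.8 s and a = 2.548 m/s².
So v² + 9.173 v − 932.57 = 0.
Positive root: v = −a·t_r + √((a·t_r)² + 2a·d) = −4.586 + √(21.031 + 932.57) = 26.2944 m/s.
26.2944 m/s × 3.6 = 94.660 km/h.

Maximum speed ≈ 94.7 km/h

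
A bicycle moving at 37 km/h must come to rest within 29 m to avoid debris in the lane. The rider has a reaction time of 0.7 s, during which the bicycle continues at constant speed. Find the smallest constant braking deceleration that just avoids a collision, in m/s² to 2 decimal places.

37 km/h ÷ 3.6 = 10.2778 m/s.
Distance covered during reaction = 10.2778 × 0.7 = 7.194 m.
Distance available for braking: 29 − 7.194 = 21.806 m.
v² = 2a·d ⇒ a = v²/(2d) = 10.2778² / (2 × 21.806) = 105.633 / 43.612 = 2.4221 m/s².

Required deceleration ≈ 2.42 m/s²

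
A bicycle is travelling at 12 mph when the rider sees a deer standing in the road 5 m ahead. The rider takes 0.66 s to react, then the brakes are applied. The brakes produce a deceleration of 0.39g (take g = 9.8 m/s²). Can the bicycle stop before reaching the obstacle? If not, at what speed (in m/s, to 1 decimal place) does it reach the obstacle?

No — it strikes the obstacle at 4.2 m/s

12 mph × 0.44704 = 5.3645 m/s.
a = 0.39 × 9.8 = 3.822 m/s².
Reaction distance = 5.3645 × 0.66 = 3.541 m.
Braking distance needed to stop: v²/(2a) = 28.778 / 7.644 = 3.765 m, so total needed = 3.541 + 3.765 = 7.306 m > 5 m — it cannot stop.
Distance remaining when braking begins: 5 − 3.541 = 1.459 m.
v² = v₀² − 2a·d = 28.778 − 2 × 3.822 × 1.459 = 17.625 m²/s².
v = √17.625 = 4.198 m/s.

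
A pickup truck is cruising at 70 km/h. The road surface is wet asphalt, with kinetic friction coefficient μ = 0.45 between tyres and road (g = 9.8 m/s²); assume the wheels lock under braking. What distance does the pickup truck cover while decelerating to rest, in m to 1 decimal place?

70 km/h ÷ 3.6 = 19.4444 m/s.
a = μg = 0.45 × 9.8 = 4.410 m/s².
Braking distance = v²/(2a) = 19.4444² / (2 × 4.410) = 378.085 / 8.820 = 42.867 m.

Braking distance ≈ 42.9 m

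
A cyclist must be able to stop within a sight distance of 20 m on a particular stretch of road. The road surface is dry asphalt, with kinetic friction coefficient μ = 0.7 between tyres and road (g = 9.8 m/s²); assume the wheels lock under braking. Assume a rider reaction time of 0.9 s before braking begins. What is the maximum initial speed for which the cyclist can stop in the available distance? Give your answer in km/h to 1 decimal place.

Maximum speed ≈ 41.4 km/h

a = μg = 0.7 × 9.8 = 6.860 m/s².
Stopping distance: v·t_r + v²/(2a) = 20 with t_r = 0.9 s and a = 6.860 m/s².
So v² + 12.348 v − 274.40 = 0.
Positive root: v = −a·t_r + √((a·t_r)² + 2a·d) = −6.174 + √(38.118 + 274.40) = 11.5042 m/s.
11.5042 m/s × 3.6 = 41.415 km/h.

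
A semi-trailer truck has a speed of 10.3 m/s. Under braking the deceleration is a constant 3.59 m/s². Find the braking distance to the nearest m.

Braking distance = v²/(2a) = 10.3000² / (2 × 3.590) = 106.090 / 7.180 = 14.776 m.

Braking distance ≈ 15 m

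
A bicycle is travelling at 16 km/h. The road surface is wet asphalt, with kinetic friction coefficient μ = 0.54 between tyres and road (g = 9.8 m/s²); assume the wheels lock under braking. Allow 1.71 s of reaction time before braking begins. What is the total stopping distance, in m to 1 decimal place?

16 km/h ÷ 3.6 = 4.4444 m/s.
a = μg = 0.54 × 9.8 = 5.292 m/s².
Reaction distance = v·t_r = 4.4444 × 1.71 = 7.600 m.
Braking distance = v²/(2a) = 4.4444² / (2 × 5.292) = 19.753 / 10.584 = 1.866 m.
Total = 7.600 + 1.866 = 9.466 m.

Total stopping distance ≈ 9.5 m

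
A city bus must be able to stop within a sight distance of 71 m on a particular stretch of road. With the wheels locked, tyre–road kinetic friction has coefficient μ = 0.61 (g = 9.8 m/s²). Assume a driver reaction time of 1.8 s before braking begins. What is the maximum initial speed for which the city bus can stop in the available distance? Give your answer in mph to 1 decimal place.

Maximum speed ≈ 45.4 mph

a = μg = 0.61 × 9.8 = 5.978 m/s².
Stopping distance: v·t_r + v²/(2a) = 71 with t_r = 1.8 s and a = 5.978 m/s².
So v² + 21.521 v − 848.88 = 0.
Positive root: v = −a·t_r + √((a·t_r)² + 2a·d) = −10.760 + √(115.778 + 848.88) = 20.2989 m/s.
20.2989 m/s ÷ 0.44704 = 45.407 mph.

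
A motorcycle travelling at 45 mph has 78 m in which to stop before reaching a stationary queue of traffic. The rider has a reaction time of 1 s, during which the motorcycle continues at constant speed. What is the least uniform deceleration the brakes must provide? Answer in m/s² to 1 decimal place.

45 mph × 0.44704 = 20.1168 m/s.
Distance covered during reaction = 20.1168 × 1 = 20.117 m.
Distance available for braking: 78 − 20.117 = 57.883 m.
v² = 2a·d ⇒ a = v²/(2d) = 20.1168² / (2 × 57.883) = 404.686 / 115.766 = 3.4957 m/s².

Required deceleration ≈ 3.5 m/s²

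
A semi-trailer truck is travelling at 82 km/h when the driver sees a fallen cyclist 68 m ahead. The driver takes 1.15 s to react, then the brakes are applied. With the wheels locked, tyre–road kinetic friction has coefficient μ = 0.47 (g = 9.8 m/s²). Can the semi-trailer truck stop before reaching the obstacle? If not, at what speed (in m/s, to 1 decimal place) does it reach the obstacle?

82 km/h ÷ 3.6 = 22.7778 m/s.
a = μg = 0.47 × 9.8 = 4.606 m/s².
Reaction distance = 22.7778 × 1.15 = 26.194 m.
Braking distance needed to stop: v²/(2a) = 518.828 / 9.212 = 56.321 m, so total needed = 26.194 + 56.321 = 82.515 m > 68 m — it cannot stop.
Distance remaining when braking begins: 68 − 26.194 = 41.806 m.
v² = v₀² − 2a·d = 518.828 − 2 × 4.606 × 41.806 = 133.711 m²/s².
v = √133.711 = 11.563 m/s.

No — it strikes the obstacle at 11.6 m/s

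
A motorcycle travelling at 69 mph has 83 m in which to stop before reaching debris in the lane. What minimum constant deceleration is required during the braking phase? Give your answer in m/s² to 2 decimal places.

Required deceleration ≈ 5.73 m/s²

69 mph × 0.44704 = 30.8458 m/s.
v² = 2a·d ⇒ a = v²/(2d) = 30.8458² / (2 × 83.000) = 951.463 / 166.000 = 5.7317 m/s².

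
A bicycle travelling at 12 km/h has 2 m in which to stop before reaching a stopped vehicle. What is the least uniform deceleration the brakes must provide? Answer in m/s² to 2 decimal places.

12 km/h ÷ 3.6 = 3.3333 m/s.
v² = 2a·d ⇒ a = v²/(2d) = 3.3333² / (2 × 2.000) = 11.111 / 4.000 = 2.7778 m/s².

Required deceleration ≈ 2.78 m/s²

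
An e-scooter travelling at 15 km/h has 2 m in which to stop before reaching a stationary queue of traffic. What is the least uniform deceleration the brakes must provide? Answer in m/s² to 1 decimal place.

15 km/h ÷ 3.6 = 4.1667 m/s.
v² = 2a·d ⇒ a = v²/(2d) = 4.1667² / (2 × 2.000) = 17.361 / 4.000 = 4.3403 m/s².

Required deceleration ≈ 4.3 m/s²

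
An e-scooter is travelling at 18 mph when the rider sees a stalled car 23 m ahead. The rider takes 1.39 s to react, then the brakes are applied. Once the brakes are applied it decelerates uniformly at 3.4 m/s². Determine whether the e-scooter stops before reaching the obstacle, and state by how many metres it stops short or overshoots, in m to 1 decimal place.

18 mph × 0.44704 = 8.0467 m/s.
Reaction distance = 8.0467 × 1.39 = 11.185 m.
Braking distance = v²/(2a) = 64.749 / 6.800 = 9.522 m.
Total stopping distance = 11.185 + 9.522 = 20.707 m, vs 23 m available — it stops with 23 − 20.707 = 2.293 m to spare.

Yes — it stops 2.3 m short of the obstacle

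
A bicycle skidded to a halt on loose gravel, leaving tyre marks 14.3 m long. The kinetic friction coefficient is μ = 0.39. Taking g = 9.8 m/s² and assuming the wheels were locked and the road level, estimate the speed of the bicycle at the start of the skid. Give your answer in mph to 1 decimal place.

Initial speed ≈ 23.4 mph

Deceleration a = μg = 0.39 × 9.8 = 3.822 m/s².
v = √(2a·d) = √(2 × 3.822 × 14.3) = √109.309 = 10.4551 m/s.
= 10.4551 ÷ 0.44704 = 23.387 mph.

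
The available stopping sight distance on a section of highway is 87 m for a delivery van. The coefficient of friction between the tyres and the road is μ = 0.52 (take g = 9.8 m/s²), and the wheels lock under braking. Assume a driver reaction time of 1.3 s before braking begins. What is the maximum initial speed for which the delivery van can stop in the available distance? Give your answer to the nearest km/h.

Maximum speed ≈ 86 km/h

a = μg = 0.52 × 9.8 = 5.096 m/s².
Stopping distance: v·t_r + v²/(2a) = 87 with t_r = 1.3 s and a = 5.096 m/s².
So v² + 13.250 v − 886.70 = 0.
Positive root: v = −a·t_r + √((a·t_r)² + 2a·d) = −6.625 + √(43.891 + 886.70) = 23.8806 m/s.
23.8806 m/s × 3.6 = 85.970 km/h.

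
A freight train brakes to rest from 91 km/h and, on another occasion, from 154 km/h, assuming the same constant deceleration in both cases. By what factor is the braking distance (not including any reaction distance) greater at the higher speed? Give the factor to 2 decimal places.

Factor ≈ 2.86

Braking distance d = v²/(2a), so with a fixed, d ∝ v².
Factor = (154/91)² = 1.6923² = 2.8639.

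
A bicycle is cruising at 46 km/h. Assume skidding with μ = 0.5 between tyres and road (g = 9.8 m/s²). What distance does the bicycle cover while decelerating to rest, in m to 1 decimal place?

Braking distance ≈ 16.7 m

46 km/h ÷ 3.6 = 12.7778 m/s.
a = μg = 0.5 × 9.8 = 4.900 m/s².
Braking distance = v²/(2a) = 12.7778² / (2 × 4.900) = 163.272 / 9.800 = 16.660 m.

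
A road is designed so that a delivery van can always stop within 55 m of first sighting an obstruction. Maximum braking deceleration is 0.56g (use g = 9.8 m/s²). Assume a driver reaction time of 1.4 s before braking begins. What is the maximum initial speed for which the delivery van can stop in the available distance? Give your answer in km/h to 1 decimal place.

Maximum speed ≈ 65.0 km/h

a = 0.56 × 9.8 = 5.488 m/s².
Stopping distance: v·t_r + v²/(2a) = 55 with t_r = 1.4 s and a = 5.488 m/s².
So v² + 15.366 v − 603.68 = 0.
Positive root: v = −a·t_r + √((a·t_r)² + 2a·d) = −7.683 + √(59.028 + 603.68) = 18.0601 m/s.
18.0601 m/s × 3.6 = 65.016 km/h.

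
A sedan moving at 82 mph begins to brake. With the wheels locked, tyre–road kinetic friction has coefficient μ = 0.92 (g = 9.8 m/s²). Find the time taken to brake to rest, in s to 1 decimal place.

Braking time ≈ 4.1 s

82 mph × 0.44704 = 36.6573 m/s.
a = μg = 0.92 × 9.8 = 9.016 m/s².
Braking time = v/a = 36.6573 / 9.016 = 4.066 s.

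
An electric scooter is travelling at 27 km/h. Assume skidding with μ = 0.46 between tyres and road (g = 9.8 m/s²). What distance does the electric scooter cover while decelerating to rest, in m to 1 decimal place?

27 km/h ÷ 3.6 = 7.5000 m/s.
a = μg = 0.46 × 9.8 = 4.508 m/s².
Braking distance = v²/(2a) = 7.5000² / (2 × 4.508) = 56.250 / 9.016 = 6.239 m.

Braking distance ≈ 6.2 m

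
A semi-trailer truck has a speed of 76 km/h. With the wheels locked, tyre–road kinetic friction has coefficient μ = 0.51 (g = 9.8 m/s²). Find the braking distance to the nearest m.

Braking distance ≈ 45 m

76 km/h ÷ 3.6 = 21.1111 m/s.
a = μg = 0.51 × 9.8 = 4.998 m/s².
Braking distance = v²/(2a) = 21.1111² / (2 × 4.998) = 445.679 / 9.996 = 44.586 m.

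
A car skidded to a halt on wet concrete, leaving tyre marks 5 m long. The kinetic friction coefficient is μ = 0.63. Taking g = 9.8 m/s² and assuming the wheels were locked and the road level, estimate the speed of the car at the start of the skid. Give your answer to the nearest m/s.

Initial speed ≈ 8 m/s

Deceleration a = μg = 0.63 × 9.8 = 6.174 m/s².
v = √(2a·d) = √(2 × 6.174 × 5) = √61.740 = 7.8575 m/s.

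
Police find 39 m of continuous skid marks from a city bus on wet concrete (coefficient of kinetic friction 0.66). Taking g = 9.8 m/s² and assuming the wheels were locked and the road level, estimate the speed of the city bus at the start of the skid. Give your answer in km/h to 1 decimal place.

Deceleration a = μg = 0.66 × 9.8 = 6.468 m/s².
v = √(2a·d) = √(2 × 6.468 × 39) = √504.504 = 22.4612 m/s.
= 22.4612 × 3.6 = 80.860 km/h.

Initial speed ≈ 80.9 km/h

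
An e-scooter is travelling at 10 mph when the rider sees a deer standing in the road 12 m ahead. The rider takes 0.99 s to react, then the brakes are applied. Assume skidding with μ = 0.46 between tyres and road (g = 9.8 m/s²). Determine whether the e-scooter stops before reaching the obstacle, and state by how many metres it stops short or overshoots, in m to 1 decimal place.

10 mph × 0.44704 = 4.4704 m/s.
a = μg = 0.46 × 9.8 = 4.508 m/s².
Reaction distance = 4.4704 × 0.99 = 4.426 m.
Braking distance = v²/(2a) = 19.984 / 9.016 = 2.217 m.
Total stopping distance = 4.426 + 2.217 = 6.643 m, vs 12 m available — it stops with 12 − 6.643 = 5.357 m to spare.

Yes — it stops 5.4 m short of the obstacle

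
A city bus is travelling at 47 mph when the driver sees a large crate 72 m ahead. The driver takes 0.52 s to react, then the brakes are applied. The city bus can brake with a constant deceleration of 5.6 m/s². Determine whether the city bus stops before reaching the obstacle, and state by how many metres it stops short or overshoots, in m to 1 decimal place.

Yes — it stops 21.7 m short of the obstacle

47 mph × 0.44704 = 21.0109 m/s.
Reaction distance = 21.0109 × 0.52 = 10.926 m.
Braking distance = v²/(2a) = 441.458 / 11.200 = 39.416 m.
Total stopping distance = 10.926 + 39.416 = 50.342 m, vs 72 m available — it stops with 72 − 50.342 = 21.658 m to spare.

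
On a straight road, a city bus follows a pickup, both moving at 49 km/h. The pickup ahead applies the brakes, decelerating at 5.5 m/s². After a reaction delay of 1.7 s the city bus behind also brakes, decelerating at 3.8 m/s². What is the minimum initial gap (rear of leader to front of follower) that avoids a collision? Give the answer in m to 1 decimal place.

49 km/h ÷ 3.6 = 13.6111 m/s.
Leader travels v²/(2a_L) = 185.262 / 11.000 = 16.842 m before stopping.
Follower covers v·t_r = 13.6111 × 1.7 = 23.139 m while reacting, then v²/(2a_F) = 185.262 / 7.600 = 24.377 m while braking, for a total of 23.139 + 24.377 = 47.516 m.
Since a_F ≤ a_L and the follower starts braking later, the follower is never slower than the leader, so the closest approach is when both have stopped.
Minimum gap = 47.516 − 16.842 = 30.674 m.

Minimum gap ≈ 30.7 m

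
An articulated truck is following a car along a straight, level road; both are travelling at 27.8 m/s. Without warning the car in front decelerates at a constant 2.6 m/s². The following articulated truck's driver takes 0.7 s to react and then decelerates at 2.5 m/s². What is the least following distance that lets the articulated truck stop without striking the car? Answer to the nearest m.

Minimum gap ≈ 25 m

Leader travels v²/(2a_L) = 772.840 / 5.200 = 148.623 m before stopping.
Follower covers v·t_r = 27.8000 × 0.7 = 19.460 m while reacting, then v²/(2a_F) = 772.840 / 5.000 = 154.568 m while braking, for a total of 19.460 + 154.568 = 174.028 m.
Since a_F ≤ a_L and the follower starts braking later, the follower is never slower than the leader, so the closest approach is when both have stopped.
Minimum gap = 174.028 − 148.623 = 25.405 m.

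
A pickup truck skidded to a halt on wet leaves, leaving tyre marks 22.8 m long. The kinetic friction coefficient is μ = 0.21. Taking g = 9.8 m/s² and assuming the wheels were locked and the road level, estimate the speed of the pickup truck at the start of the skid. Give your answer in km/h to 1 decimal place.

Initial speed ≈ 34.9 km/h

Deceleration a = μg = 0.21 × 9.8 = 2.058 m/s².
v = √(2a·d) = √(2 × 2.058 × 22.8) = √93.845 = 9.6874 m/s.
= 9.6874 × 3.6 = 34.875 km/h.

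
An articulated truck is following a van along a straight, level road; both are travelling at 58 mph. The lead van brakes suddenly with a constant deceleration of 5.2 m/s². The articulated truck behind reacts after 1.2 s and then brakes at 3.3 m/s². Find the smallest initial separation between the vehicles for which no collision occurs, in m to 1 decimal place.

58 mph × 0.44704 = 25.9283 m/s.
Leader travels v²/(2a_L) = 672.277 / 10.400 = 64.642 m before stopping.
Follower covers v·t_r = 25.9283 × 1.2 = 31.114 m while reacting, then v²/(2a_F) = 672.277 / 6.600 = 101.860 m while braking, for a total of 31.114 + 101.860 = 132.974 m.
Since a_F ≤ a_L and the follower starts braking later, the follower is never slower than the leader, so the closest approach is when both have stopped.
Minimum gap = 132.974 − 64.642 = 68.332 m.

Minimum gap ≈ 68.3 m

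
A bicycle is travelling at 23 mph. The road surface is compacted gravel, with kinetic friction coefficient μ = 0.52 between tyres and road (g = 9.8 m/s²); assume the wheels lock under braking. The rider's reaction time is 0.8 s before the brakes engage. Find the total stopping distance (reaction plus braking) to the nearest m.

Total stopping distance ≈ 19 m

23 mph × 0.44704 = 10.2819 m/s.
a = μg = 0.52 × 9.8 = 5.096 m/s².
Reaction distance = v·t_r = 10.2819 × 0.8 = 8.226 m.
Braking distance = v²/(2a) = 10.2819² / (2 × 5.096) = 105.717 / 10.192 = 10.373 m.
Total = 8.226 + 10.373 = 18.599 m.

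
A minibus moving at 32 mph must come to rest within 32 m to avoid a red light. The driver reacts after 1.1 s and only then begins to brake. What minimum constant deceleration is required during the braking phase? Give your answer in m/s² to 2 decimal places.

Required deceleration ≈ 6.29 m/s²

32 mph × 0.44704 = 14.3053 m/s.
Distance covered during reaction = 14.3053 × 1.1 = 15.736 m.
Distance available for braking: 32 − 15.736 = 16.264 m.
v² = 2a·d ⇒ a = v²/(2d) = 14.3053² / (2 × 16.264) = 204.642 / 32.528 = 6.2913 m/s².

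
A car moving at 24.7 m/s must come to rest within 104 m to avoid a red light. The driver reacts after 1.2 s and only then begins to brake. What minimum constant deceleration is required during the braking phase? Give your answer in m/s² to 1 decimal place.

Required deceleration ≈ 4.1 m/s²

Distance covered during reaction = 24.7000 × 1.2 = 29.640 m.
Distance available for braking: 104 − 29.640 = 74.360 m.
v² = 2a·d ⇒ a = v²/(2d) = 24.7000² / (2 × 74.360) = 610.090 / 148.720 = 4.1023 m/s².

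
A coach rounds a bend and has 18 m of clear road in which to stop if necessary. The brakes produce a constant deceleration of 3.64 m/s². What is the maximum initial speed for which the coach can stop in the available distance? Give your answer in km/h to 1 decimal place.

v²/(2a) = d ⇒ v = √(2 × 3.640 × 18) = √131.04 = 11.4473 m/s.
11.4473 m/s × 3.6 = 41.210 km/h.

Maximum speed ≈ 41.2 km/h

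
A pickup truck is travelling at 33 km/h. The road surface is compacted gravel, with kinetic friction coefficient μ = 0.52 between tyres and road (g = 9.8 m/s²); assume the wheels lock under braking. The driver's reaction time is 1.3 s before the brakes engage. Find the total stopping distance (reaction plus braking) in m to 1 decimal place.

33 km/h ÷ 3.6 = 9.1667 m/s.
a = μg = 0.52 × 9.8 = 5.096 m/s².
Reaction distance = v·t_r = 9.1667 × 1.3 = 11.917 m.
Braking distance = v²/(2a) = 9.1667² / (2 × 5.096) = 84.028 / 10.192 = 8.245 m.
Total = 11.917 + 8.245 = 20.162 m.

Total stopping distance ≈ 20.2 m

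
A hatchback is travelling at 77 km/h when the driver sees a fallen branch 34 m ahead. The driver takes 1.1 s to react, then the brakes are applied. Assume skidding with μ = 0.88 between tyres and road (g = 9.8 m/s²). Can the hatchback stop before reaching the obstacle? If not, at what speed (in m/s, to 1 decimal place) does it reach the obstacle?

No — it strikes the obstacle at 16.6 m/s

77 km/h ÷ 3.6 = 21.3889 m/s.
a = μg = 0.88 × 9.8 = 8.624 m/s².
Reaction distance = 21.3889 × 1.1 = 23.528 m.
Braking distance needed to stop: v²/(2a) = 457.485 / 17.248 = 26.524 m, so total needed = 23.528 + 26.524 = 50.052 m > 34 m — it cannot stop.
Distance remaining when braking begins: 34 − 23.528 = 10.472 m.
v² = v₀² − 2a·d = 457.485 − 2 × 8.624 × 10.472 = 276.864 m²/s².
v = √276.864 = 16.639 m/s.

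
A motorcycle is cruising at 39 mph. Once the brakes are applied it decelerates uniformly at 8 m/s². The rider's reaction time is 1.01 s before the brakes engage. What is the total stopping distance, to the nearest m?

Total stopping distance ≈ 37 m

39 mph × 0.44704 = 17.4346 m/s.
Reaction distance = v·t_r = 17.4346 × 1.01 = 17.609 m.
Braking distance = v²/(2a) = 17.4346² / (2 × 8.000) = 303.965 / 16.000 = 18.998 m.
Total = 17.609 + 18.998 = 36.607 m.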